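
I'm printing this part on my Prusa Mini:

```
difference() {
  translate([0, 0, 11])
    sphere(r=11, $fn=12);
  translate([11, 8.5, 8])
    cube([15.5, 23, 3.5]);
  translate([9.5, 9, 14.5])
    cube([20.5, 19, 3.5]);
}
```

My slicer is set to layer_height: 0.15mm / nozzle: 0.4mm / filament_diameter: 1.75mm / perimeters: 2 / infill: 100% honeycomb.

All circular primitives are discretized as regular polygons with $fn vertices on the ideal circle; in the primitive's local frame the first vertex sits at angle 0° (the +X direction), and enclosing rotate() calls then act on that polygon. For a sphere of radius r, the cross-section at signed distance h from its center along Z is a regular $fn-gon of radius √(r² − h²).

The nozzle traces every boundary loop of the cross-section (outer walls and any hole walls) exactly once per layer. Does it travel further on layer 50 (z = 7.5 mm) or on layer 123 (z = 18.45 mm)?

Layer 50 (z = 7.5): the sphere: section is a regular 12-gon, circumradius = √(r²−h²) = √(11²−3.5²) = 10.428 (perimeter = 2·12·10.428·sin(180°/12) = 64.78 mm); the cube at (11, 8.5) does not reach this height (z outside [8, 11.5]); the cube at (9.5, 9) is not intersected at this z (z outside [14.5, 18]); After the difference (first − rest): none of the subtracted shapes is present at this height, so the r=11 sphere is unchanged — boundary = 64.78 mm. So its perimeter = 64.78 mm. Layer 123 (z = 18.45): the sphere: section is a regular 12-gon, circumradius = √(r²−h²) = √(11²−7.45²) = 8.093 (perimeter = 2·12·8.093·sin(180°/12) = 50.27 mm); the cube at (11, 8.5) is not intersected at this z (z outside [8, 11.5]); the cube at (9.5, 9) is absent (z outside [14.5, 18]); After the difference (first − rest): none of the subtracted shapes is present at this height, so the r=11 sphere is unchanged — boundary = 50.27 mm. So its perimeter = 50.27 mm. Layer 50 is larger (64.78 vs 50.27 mm).

layer 50 (z = 7.5 mm)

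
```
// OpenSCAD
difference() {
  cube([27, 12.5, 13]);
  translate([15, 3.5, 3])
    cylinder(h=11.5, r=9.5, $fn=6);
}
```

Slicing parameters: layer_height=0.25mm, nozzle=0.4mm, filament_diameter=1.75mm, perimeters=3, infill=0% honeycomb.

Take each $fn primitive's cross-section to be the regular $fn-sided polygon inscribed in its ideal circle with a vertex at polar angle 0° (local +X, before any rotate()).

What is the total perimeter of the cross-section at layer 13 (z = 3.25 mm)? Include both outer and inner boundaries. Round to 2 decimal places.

At z = 3.25 mm: the cube is present — its section is the full 27×12.5 rectangle (perimeter 79.00 mm); the cylinder at (15, 3.5): section is a regular 6-gon, circumradius r=9.5 (perimeter = 2·6·9.500·sin(180°/6) = 57.00 mm); Taking the first minus the rest: starting from the 27×12.5 cube, the r=9.5 cylinder at (15, 3.5) partially overlaps it — only the 176.67 mm² overlap (of its 234.48 mm²) is removed, clipping the outline — boundary = 100.62 mm. Overall, the cross-section is a single solid region. Total boundary length (outer) = 100.62 mm.

100.62 mm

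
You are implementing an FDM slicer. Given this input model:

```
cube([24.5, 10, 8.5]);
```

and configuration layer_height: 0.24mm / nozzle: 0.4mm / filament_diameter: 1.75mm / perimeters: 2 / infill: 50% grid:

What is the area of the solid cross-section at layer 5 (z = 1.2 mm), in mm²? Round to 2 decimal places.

245.00 mm²

At z = 1.2 mm: the cube (footprint 24.5×10) is included at this height (area 245.00 mm²). Overall, the cross-section is a single solid region. Net area = 245.00 mm².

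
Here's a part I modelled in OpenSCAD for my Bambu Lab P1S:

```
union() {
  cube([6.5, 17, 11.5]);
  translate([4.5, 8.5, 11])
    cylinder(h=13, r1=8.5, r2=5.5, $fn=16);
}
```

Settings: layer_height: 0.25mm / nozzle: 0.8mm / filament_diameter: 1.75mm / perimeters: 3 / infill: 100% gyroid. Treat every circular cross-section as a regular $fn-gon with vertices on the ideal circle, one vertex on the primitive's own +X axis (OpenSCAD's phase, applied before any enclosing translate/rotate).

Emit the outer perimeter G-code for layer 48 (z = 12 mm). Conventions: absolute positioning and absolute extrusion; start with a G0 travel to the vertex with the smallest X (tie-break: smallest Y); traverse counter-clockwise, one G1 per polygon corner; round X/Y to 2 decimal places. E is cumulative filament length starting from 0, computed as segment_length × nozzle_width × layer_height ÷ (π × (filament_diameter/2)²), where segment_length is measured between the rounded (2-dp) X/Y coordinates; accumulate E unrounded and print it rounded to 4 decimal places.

At z = 12 mm: the cube is not intersected at this z (z outside [0, 11.5]); the cone at (4.5, 8.5): at t=0.077 of its height the radius interpolates to r₁+(r₂−r₁)t = 8.269, giving a regular 16-gon of that circumradius; Taking the union: only the cone at (4.5, 8.5) is present, so the union is just that shape — 1 connected region. The outline is a single polygon with 16 vertices. Extrusion per mm of travel: 0.8 × 0.25 / (π × 0.875²) = 0.083150. Accumulating E over each segment gives final E = 4.2928.

G0 X-3.77 Y8.50 Z12.00
G1 X-3.14 Y5.34 E0.2679
G1 X-1.35 Y2.65 E0.5366
G1 X1.34 Y0.86 E0.8053
G1 X4.50 Y0.23 E1.0732
G1 X7.66 Y0.86 E1.3411
G1 X10.35 Y2.65 E1.6098
G1 X12.14 Y5.34 E1.8785
G1 X12.77 Y8.50 E2.1464
G1 X12.14 Y11.66 E2.4143
G1 X10.35 Y14.35 E2.6830
G1 X7.66 Y16.14 E2.9516
G1 X4.50 Y16.77 E3.2196
G1 X1.34 Y16.14 E3.4875
G1 X-1.35 Y14.35 E3.7562
G1 X-3.14 Y11.66 E4.0248
G1 X-3.77 Y8.50 E4.2928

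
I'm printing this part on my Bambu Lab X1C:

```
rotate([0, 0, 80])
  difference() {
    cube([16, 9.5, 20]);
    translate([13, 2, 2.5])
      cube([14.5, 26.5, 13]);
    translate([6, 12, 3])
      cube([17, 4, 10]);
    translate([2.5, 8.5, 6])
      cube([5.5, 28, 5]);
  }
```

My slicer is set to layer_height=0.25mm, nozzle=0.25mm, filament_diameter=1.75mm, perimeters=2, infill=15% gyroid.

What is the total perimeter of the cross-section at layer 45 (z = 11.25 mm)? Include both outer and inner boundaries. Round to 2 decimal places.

At z = 11.25 mm: the cube (footprint 16×9.5) is included at this height (perimeter 51.00 mm); the cube at (13, 2) is present — its section is the full 14.5×26.5 rectangle (perimeter 82.00 mm); the 17×4 cube at (6, 12) contributes its full rectangle (perimeter 42.00 mm); the cube at (2.5, 8.5) does not reach this height (z outside [6, 11]); After the difference (first − rest): starting from the 16×9.5 cube, the 14.5×26.5 cube at (13, 2) partially overlaps it — only the 22.50 mm² overlap (of its 384.25 mm²) is removed, clipping the outline; the 17×4 cube at (6, 12) misses the remaining region (no effect) — boundary = 51.00 mm; (rotated 80° about Z; rotation is an isometry so areas/perimeters/island counts are preserved). Overall, the cross-section is a single solid region. Total boundary length (outer) = 51.00 mm.

51.00 mm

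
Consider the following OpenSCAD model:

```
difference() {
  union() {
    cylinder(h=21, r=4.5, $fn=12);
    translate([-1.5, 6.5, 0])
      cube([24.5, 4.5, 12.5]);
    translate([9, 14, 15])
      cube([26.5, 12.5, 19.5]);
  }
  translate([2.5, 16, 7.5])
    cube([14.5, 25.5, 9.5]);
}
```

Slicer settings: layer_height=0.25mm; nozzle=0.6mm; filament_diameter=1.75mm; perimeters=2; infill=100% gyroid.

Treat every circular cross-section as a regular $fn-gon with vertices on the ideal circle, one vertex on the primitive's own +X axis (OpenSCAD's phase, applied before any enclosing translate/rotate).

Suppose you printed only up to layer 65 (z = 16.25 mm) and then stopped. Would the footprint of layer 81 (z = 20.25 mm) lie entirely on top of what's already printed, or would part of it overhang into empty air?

part overhangs

Compare the two slices. At z = 16.25: the r=4.5 cylinder gives a regular 12-gon of circumradius 4.5 (constant along its height) (area = (12/2)·4.500²·sin(360°/12) = 60.75 mm²); the cube at (-1.5, 6.5) is not intersected at this z (z outside [0, 12.5]); the cube at (9, 14) is present — its section is the full 26.5×12.5 rectangle (area 331.25 mm²); Merging all regions: the 2 present regions are separate (no shared area or edge), so areas and boundary lengths simply add and each stays a separate island — area = 392.00 mm²; the cube at (2.5, 16) (footprint 14.5×25.5) is included at this height (area 369.75 mm²); Subtracting the remaining from the first: starting from the result so far (392.00 mm²), the 14.5×25.5 cube at (2.5, 16) partially overlaps it — only the 84.00 mm² overlap (of its 369.75 mm²) is removed, clipping the outline — area = 308.00 mm². At z = 20.25: the r=4.5 cylinder gives a regular 12-gon of circumradius 4.5 (constant along its height) (area = (12/2)·4.500²·sin(360°/12) = 60.75 mm²); the cube at (-1.5, 6.5) does not reach this height (z outside [0, 12.5]); the cube at (9, 14) is present — its section is the full 26.5×12.5 rectangle (area 331.25 mm²); Merging all regions: the 2 present regions are separate (no shared area or edge), so areas and boundary lengths simply add and each stays a separate island — area = 392.00 mm²; the cube at (2.5, 16) does not reach this height (z outside [7.5, 17]); After the difference (first − rest): none of the subtracted shapes is present at this height, so that combined region is unchanged — area = 392.00 mm². Checking containment: at z = 20.25 the cross-section extends beyond the z = 16.25 cross-section by about 84.00 mm².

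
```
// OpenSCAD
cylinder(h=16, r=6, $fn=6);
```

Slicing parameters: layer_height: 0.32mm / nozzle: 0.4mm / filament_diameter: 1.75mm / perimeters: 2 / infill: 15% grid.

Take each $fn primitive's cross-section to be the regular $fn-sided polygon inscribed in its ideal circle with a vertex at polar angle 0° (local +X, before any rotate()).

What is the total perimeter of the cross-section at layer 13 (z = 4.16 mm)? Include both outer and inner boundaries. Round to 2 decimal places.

At z = 4.16 mm: the r=6 cylinder contributes a regular 6-gon of circumradius 6 (perimeter = 2·6·6.000·sin(180°/6) = 36.00 mm). Overall, the cross-section is a single solid region. Total boundary length (outer) = 36.00 mm.

36.00 mm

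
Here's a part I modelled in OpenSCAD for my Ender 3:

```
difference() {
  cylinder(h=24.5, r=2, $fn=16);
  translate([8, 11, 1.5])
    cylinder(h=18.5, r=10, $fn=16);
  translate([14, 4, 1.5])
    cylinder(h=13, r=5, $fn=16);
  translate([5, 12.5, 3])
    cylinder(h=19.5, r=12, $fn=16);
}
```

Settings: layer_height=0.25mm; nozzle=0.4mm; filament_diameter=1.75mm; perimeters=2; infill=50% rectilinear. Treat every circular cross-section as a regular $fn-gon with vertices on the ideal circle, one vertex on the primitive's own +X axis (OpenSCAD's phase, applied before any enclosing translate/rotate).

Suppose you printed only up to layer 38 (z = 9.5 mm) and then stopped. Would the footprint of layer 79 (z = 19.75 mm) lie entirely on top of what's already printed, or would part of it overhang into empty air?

Compare the two slices. At z = 9.5: the r=2 cylinder gives a regular 16-gon of circumradius 2 (constant along its height) (area = (16/2)·2.000²·sin(360°/16) = 12.25 mm²); the r=10 cylinder at (8, 11) contributes a regular 16-gon of circumradius 10 (area = (16/2)·10.000²·sin(360°/16) = 306.15 mm²); the r=5 cylinder at (14, 4) contributes a regular 16-gon of circumradius 5 (area = (16/2)·5.000²·sin(360°/16) = 76.54 mm²); the cylinder at (5, 12.5): section is a regular 16-gon, circumradius r=12 (area = (16/2)·12.000²·sin(360°/16) = 440.85 mm²); After the difference (first − rest): starting from the r=2 cylinder (12.25 mm²), the r=10 cylinder at (8, 11) misses the remaining region (no effect); the r=5 cylinder at (14, 4) misses the remaining region (no effect); the r=12 cylinder at (5, 12.5) partially overlaps it — only the 0.65 mm² overlap (of its 440.85 mm²) is removed, clipping the outline — area = 11.60 mm². At z = 19.75: the r=2 cylinder contributes a regular 16-gon of circumradius 2 (area = (16/2)·2.000²·sin(360°/16) = 12.25 mm²); the r=10 cylinder at (8, 11) contributes a regular 16-gon of circumradius 10 (area = (16/2)·10.000²·sin(360°/16) = 306.15 mm²); the cylinder at (14, 4) is absent (z outside [1.5, 14.5]); the cylinder at (5, 12.5): section is a regular 16-gon, circumradius r=12 (area = (16/2)·12.000²·sin(360°/16) = 440.85 mm²); After the difference (first − rest): starting from the r=2 cylinder (12.25 mm²), the r=10 cylinder at (8, 11) misses the remaining region (no effect); the r=12 cylinder at (5, 12.5) partially overlaps it — only the 0.65 mm² overlap (of its 440.85 mm²) is removed, clipping the outline — area = 11.60 mm². Checking containment: the cross-section at z = 19.75 is a subset of the cross-section at z = 9.5.

entirely on top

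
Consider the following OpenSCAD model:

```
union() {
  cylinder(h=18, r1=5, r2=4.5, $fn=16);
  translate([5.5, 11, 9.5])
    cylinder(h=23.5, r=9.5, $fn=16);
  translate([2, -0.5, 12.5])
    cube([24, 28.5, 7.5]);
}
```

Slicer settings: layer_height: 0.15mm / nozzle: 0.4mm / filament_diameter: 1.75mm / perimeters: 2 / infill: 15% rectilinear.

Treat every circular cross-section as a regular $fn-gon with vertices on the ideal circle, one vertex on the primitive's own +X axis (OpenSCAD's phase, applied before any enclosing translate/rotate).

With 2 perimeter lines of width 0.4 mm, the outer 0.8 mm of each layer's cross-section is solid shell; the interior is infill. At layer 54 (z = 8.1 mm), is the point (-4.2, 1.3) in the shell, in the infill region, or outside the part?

At z = 8.1 mm: the cone: at t=0.450 of its height the radius interpolates to r₁+(r₂−r₁)t = 4.775, giving a regular 16-gon of that circumradius; the cylinder at (5.5, 11) is not intersected at this z (z outside [9.5, 33]); the cube at (2, -0.5) is absent (z outside [12.5, 20]); Combining (union): only the cone is present, so the union is just that shape — 1 connected region. Overall, the cross-section is a single solid region. The nearest boundary edge runs (-4.41, 1.83)→(-4.78, 0.00); distance from the point to it = 0.31 mm. The point is inside the cross-section, 0.31 mm from the nearest boundary — within the 0.8 mm shell band (2 × 0.4).

shell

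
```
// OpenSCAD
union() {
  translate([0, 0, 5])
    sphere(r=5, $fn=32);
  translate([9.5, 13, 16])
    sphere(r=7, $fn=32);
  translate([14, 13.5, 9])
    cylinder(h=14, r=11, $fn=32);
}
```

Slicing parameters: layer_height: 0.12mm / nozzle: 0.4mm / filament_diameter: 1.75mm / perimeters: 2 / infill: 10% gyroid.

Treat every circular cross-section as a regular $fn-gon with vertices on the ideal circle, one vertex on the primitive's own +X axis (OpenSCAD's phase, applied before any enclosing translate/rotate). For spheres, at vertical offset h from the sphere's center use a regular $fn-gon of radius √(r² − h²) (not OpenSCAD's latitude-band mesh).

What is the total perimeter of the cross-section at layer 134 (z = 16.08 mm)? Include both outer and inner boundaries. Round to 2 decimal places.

At z = 16.08 mm: the sphere does not reach this height (|z−center|=11.080 > r=5); the sphere at (9.5, 13): section is a regular 32-gon, circumradius = √(r²−h²) = √(7²−0.08²) = 7.000 (perimeter = 2·32·7.000·sin(180°/32) = 43.91 mm); the r=11 cylinder at (14, 13.5) gives a regular 32-gon of circumradius 11 (constant along its height) (perimeter = 2·32·11.000·sin(180°/32) = 69.00 mm); Merging all regions: the regions partially overlap (shared area 149.86 mm²), so the edge portions inside another operand are dropped and the merged outline is re-measured after clipping — boundary = 69.37 mm. Overall, the cross-section is a single solid region. Total boundary length (outer) = 69.37 mm.

69.37 mm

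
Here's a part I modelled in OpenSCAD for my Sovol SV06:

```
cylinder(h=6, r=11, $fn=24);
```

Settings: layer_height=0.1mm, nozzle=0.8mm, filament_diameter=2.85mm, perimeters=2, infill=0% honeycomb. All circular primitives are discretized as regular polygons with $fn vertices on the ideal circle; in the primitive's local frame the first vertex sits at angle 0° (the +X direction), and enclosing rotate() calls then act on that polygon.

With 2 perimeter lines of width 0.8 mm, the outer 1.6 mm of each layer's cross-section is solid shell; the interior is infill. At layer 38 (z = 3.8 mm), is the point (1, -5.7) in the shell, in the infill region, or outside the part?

infill

At z = 3.8 mm: the cylinder: section is a regular 24-gon, circumradius r=11. Overall, the cross-section is a single solid region. The nearest boundary edge runs (-0.00, -11.00)→(2.85, -10.63); distance from the point to it = 5.12 mm. The point is inside the cross-section and 5.12 mm from the nearest boundary — more than the 1.6 mm shell width (2 × 0.8), so it's in the infill interior.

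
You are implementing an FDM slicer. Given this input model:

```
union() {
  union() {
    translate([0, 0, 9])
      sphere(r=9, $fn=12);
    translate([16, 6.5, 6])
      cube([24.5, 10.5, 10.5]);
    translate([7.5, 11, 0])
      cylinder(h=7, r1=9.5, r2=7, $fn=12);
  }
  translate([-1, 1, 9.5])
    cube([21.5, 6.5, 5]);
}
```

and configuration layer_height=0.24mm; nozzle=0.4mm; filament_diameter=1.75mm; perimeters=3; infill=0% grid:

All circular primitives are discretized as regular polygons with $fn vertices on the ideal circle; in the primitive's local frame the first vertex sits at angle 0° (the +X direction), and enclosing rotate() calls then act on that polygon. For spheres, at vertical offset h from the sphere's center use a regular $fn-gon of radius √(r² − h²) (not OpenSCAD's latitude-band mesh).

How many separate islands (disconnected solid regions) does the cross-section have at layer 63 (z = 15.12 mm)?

At z = 15.12 mm: the r=9 sphere slices to a regular 12-gon of circumradius 6.599 (√(r²−h²) with h=6.12 from center); the cube at (16, 6.5) (footprint 24.5×10.5) is included at this height; the cone at (7.5, 11) does not reach this height (z outside [0, 7]); Merging all regions: the 2 present regions are separate (no shared area or edge), so areas and boundary lengths simply add and each stays a separate island — 2 connected regions; the cube at (-1, 1) is absent (z outside [9.5, 14.5]); Combining (union): only that combined region is present, so the union is just that shape — 2 connected regions. Overall, the cross-section has 2 separate islands. Island count = 2.

2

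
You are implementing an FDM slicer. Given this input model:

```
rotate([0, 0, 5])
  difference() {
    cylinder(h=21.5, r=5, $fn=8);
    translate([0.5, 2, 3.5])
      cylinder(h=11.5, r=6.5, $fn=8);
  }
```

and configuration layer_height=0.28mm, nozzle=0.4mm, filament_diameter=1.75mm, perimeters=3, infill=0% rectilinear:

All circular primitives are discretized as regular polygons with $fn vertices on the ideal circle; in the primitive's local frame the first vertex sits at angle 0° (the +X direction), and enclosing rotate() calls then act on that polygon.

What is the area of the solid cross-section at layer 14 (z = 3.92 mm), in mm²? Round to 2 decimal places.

At z = 3.92 mm: the r=5 cylinder gives a regular 8-gon of circumradius 5 (constant along its height) (area = (8/2)·5.000²·sin(360°/8) = 70.71 mm²); the r=6.5 cylinder at (0.5, 2) gives a regular 8-gon of circumradius 6.5 (constant along its height) (area = (8/2)·6.500²·sin(360°/8) = 119.50 mm²); After the difference (first − rest): starting from the r=5 cylinder (70.71 mm²), the r=6.5 cylinder at (0.5, 2) partially overlaps it — only the 66.93 mm² overlap (of its 119.50 mm²) is removed, clipping the outline — area = 3.79 mm²; (whole slice rotated 5° about Z — lengths, areas and connectivity unchanged). Overall, the cross-section is a single solid region. Net area = 3.79 mm².

3.79 mm²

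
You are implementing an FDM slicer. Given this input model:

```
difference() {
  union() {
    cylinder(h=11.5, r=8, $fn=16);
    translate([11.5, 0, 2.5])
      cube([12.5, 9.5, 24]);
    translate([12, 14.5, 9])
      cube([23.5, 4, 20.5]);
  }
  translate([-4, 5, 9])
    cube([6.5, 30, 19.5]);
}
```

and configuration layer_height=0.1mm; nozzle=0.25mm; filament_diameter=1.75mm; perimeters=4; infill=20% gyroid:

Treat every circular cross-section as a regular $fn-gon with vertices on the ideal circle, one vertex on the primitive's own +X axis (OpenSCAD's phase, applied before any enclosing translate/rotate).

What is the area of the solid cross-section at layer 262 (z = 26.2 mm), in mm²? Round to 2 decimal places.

At z = 26.2 mm: the cylinder is not intersected at this z (z outside [0, 11.5]); the cube at (11.5, 0) (footprint 12.5×9.5) is included at this height (area 118.75 mm²); the 23.5×4 cube at (12, 14.5) contributes its full rectangle (area 94.00 mm²); Taking the union: the 2 present regions are separate (no shared area or edge), so areas and boundary lengths simply add and each stays a separate island — area = 212.75 mm²; the cube at (-4, 5) (footprint 6.5×30) is included at this height (area 195.00 mm²); After the difference (first − rest): starting from that combined region (212.75 mm²), the 6.5×30 cube at (-4, 5) misses the remaining region (no effect) — area = 212.75 mm². Overall, the cross-section has 2 separate islands. Net area = 212.75 mm².

212.75 mm²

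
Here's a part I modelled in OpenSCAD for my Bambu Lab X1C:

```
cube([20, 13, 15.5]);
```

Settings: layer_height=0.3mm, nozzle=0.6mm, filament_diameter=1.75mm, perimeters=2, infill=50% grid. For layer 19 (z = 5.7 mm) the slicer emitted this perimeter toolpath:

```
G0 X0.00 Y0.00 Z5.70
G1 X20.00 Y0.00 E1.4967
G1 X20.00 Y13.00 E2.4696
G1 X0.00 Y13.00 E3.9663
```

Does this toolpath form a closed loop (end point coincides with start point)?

no

Start point (G0): (0.00, 0.00). End point (last G1): the path does not return to the start — open.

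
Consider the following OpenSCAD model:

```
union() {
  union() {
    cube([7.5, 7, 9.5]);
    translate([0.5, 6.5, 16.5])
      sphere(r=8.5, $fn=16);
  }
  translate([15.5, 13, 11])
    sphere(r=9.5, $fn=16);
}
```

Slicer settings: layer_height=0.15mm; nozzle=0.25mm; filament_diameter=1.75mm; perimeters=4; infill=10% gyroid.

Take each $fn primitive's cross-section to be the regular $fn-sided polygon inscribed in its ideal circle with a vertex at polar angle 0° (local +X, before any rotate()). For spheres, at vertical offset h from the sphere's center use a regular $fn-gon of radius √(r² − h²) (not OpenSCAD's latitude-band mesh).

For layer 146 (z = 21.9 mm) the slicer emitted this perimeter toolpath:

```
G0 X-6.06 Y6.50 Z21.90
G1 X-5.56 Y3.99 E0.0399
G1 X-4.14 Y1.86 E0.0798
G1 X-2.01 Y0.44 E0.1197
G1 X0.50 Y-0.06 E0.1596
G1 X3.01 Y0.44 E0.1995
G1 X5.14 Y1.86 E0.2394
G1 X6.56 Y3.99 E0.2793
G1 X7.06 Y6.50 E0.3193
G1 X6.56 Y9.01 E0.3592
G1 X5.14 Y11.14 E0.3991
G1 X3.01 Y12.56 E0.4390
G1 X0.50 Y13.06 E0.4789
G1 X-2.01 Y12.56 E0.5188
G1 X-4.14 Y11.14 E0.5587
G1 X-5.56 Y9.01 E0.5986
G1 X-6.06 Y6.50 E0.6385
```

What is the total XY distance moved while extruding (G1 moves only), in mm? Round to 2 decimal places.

Sum the Euclidean lengths of each G1 segment: total = 40.95 mm.

40.95 mm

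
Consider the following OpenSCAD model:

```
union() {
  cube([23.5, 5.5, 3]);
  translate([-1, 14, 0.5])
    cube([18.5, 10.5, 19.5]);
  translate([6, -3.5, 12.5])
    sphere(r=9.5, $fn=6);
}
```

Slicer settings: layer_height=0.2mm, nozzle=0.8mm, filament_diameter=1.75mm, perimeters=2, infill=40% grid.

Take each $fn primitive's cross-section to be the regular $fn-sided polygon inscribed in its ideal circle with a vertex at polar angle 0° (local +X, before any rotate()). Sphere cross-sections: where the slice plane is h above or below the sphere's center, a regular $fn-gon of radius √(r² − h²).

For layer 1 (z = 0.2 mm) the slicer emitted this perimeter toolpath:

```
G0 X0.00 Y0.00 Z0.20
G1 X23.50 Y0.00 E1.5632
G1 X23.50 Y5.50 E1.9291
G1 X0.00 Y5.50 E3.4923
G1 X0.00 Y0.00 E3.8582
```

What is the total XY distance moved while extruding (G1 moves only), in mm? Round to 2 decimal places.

Sum the Euclidean lengths of each G1 segment: total = 58.00 mm.

58.00 mm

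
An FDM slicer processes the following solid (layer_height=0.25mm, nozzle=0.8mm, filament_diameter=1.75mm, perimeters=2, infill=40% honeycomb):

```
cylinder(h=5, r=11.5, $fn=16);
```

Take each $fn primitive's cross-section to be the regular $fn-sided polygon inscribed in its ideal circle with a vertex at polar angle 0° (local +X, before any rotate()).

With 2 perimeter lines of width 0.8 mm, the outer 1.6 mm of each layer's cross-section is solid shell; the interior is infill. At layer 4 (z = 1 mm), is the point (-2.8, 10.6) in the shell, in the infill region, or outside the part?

shell

At z = 1 mm: the r=11.5 cylinder gives a regular 16-gon of circumradius 11.5 (constant along its height). Overall, the cross-section is a single solid region. The nearest boundary edge runs (0.00, 11.50)→(-4.40, 10.62); distance from the point to it = 0.34 mm. The point is inside the cross-section, 0.34 mm from the nearest boundary — within the 1.6 mm shell band (2 × 0.8).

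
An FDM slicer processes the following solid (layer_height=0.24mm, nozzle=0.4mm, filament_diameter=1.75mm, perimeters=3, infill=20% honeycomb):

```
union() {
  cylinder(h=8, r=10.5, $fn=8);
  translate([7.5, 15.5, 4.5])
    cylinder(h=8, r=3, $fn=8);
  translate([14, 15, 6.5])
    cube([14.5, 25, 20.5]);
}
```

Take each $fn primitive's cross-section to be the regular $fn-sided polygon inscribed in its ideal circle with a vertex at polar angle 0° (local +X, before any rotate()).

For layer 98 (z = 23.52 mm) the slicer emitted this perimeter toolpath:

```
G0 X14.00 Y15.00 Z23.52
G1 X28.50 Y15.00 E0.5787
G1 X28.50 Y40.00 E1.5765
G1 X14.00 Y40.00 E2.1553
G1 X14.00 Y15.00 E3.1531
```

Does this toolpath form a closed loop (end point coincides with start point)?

Start point (G0): (14.00, 15.00). End point (last G1): the path returns to the start — closed.

yes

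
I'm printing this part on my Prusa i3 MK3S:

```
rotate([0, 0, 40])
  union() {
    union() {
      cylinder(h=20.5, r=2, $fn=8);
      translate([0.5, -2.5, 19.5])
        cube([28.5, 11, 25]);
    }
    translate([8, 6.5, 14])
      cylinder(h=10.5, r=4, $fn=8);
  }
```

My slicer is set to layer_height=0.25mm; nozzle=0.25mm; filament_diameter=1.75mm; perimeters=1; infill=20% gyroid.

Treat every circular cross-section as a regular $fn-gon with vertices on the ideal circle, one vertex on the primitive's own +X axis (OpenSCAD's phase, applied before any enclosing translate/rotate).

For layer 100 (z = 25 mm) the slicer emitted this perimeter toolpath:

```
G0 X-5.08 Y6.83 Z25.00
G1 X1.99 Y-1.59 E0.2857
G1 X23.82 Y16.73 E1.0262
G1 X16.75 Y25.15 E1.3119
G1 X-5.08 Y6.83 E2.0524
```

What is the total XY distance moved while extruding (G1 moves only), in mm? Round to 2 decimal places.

78.99 mm

Sum the Euclidean lengths of each G1 segment: total = 78.99 mm.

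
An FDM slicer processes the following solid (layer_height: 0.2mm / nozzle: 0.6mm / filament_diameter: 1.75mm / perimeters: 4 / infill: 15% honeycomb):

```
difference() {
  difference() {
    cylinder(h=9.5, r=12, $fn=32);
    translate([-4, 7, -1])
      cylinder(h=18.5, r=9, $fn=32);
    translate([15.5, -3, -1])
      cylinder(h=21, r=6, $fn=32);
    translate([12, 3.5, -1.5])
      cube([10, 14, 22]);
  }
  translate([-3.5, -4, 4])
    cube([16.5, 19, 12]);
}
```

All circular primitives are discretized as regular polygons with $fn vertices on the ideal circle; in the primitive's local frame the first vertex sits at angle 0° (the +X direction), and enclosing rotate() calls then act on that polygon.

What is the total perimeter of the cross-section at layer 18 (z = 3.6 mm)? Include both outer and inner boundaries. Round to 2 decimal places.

At z = 3.6 mm: the cylinder: section is a regular 32-gon, circumradius r=12 (perimeter = 2·32·12.000·sin(180°/32) = 75.28 mm); the r=9 cylinder at (-4, 7) gives a regular 32-gon of circumradius 9 (constant along its height) (perimeter = 2·32·9.000·sin(180°/32) = 56.46 mm); the r=6 cylinder at (15.5, -3) contributes a regular 32-gon of circumradius 6 (perimeter = 2·32·6.000·sin(180°/32) = 37.64 mm); the cube at (12, 3.5) (footprint 10×14) is included at this height (perimeter 48.00 mm); Subtracting the remaining from the first: starting from the r=12 cylinder, the r=9 cylinder at (-4, 7) partially overlaps it — only the 174.07 mm² overlap (of its 252.84 mm²) is removed, clipping the outline; the r=6 cylinder at (15.5, -3) partially overlaps it — only the 11.55 mm² overlap (of its 112.37 mm²) is removed, clipping the outline; the 10×14 cube at (12, 3.5) misses the remaining region (no effect) — boundary = 83.56 mm; the cube at (-3.5, -4) is not intersected at this z (z outside [4, 16]); After the difference (first − rest): none of the subtracted shapes is present at this height, so the result so far is unchanged — boundary = 83.56 mm. Overall, the cross-section is a single solid region. Total boundary length (outer) = 83.56 mm.

83.56 mm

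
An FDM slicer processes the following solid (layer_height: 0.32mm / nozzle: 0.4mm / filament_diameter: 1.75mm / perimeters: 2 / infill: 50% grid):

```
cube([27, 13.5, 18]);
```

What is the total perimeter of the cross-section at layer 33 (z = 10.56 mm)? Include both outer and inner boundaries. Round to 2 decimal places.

81.00 mm

At z = 10.56 mm: the cube is present — its section is the full 27×13.5 rectangle (perimeter 81.00 mm). Overall, the cross-section is a single solid region. Total boundary length (outer) = 81.00 mm.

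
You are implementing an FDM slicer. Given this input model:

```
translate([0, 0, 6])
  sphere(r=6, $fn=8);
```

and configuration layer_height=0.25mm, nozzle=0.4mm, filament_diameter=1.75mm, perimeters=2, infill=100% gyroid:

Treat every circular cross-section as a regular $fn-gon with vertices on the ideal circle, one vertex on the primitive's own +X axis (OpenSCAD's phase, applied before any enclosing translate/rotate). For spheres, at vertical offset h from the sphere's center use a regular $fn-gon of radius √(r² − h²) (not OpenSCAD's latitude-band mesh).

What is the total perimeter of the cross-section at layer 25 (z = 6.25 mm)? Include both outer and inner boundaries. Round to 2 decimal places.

At z = 6.25 mm: the r=6 sphere contributes a regular 8-gon of circumradius √(6²−0.25²) = 5.995 (perimeter = 2·8·5.995·sin(180°/8) = 36.71 mm). Overall, the cross-section is a single solid region. Total boundary length (outer) = 36.71 mm.

36.71 mm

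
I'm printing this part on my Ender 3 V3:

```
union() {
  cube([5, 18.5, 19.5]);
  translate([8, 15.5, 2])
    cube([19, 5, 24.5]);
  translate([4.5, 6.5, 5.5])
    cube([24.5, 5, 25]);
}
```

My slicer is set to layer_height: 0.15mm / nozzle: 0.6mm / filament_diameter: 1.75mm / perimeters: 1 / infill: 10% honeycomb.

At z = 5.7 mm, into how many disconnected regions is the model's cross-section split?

At z = 5.7 mm: the cube is present — its section is the full 5×18.5 rectangle; the 19×5 cube at (8, 15.5) contributes its full rectangle; the cube at (4.5, 6.5) is present — its section is the full 24.5×5 rectangle; Combining (union): the regions partially overlap (shared area 2.50 mm²), so overlapping operands fuse into one piece — 2 connected regions. The result has 2 disconnected regions.

2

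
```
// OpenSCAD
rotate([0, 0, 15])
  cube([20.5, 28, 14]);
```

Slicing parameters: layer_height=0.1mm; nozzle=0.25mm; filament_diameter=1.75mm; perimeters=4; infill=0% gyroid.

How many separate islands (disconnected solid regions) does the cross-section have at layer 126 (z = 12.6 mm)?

At z = 12.6 mm: the cube is present — its section is the full 20.5×28 rectangle; (rotated 15° about Z; rotation is an isometry so areas/perimeters/island counts are preserved). Overall, the cross-section is a single solid region. Island count = 1.

1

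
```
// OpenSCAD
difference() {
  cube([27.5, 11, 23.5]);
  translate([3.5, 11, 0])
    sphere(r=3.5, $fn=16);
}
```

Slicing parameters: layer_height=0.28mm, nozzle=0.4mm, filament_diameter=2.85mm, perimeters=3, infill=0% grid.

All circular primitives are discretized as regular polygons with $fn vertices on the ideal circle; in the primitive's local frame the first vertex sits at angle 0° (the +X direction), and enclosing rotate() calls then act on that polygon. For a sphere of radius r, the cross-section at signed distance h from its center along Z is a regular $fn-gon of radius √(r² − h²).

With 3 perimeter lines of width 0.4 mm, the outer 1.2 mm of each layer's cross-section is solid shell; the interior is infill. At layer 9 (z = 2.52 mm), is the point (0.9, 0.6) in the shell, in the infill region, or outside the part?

At z = 2.52 mm: the cube (footprint 27.5×11) is included at this height; the sphere at (3.5, 11): section is a regular 16-gon, circumradius = √(r²−h²) = √(3.5²−2.52²) = 2.429; After the difference (first − rest): starting from the 27.5×11 cube, the r=3.5 sphere at (3.5, 11) partially overlaps it — only the 9.03 mm² overlap (of its 18.06 mm²) is removed, clipping the outline — 1 connected region. Overall, the cross-section is a single solid region. The nearest boundary edge runs (27.50, 0.00)→(0.00, 0.00); distance from the point to it = 0.60 mm. The point is inside the cross-section, 0.60 mm from the nearest boundary — within the 1.2 mm shell band (3 × 0.4).

shell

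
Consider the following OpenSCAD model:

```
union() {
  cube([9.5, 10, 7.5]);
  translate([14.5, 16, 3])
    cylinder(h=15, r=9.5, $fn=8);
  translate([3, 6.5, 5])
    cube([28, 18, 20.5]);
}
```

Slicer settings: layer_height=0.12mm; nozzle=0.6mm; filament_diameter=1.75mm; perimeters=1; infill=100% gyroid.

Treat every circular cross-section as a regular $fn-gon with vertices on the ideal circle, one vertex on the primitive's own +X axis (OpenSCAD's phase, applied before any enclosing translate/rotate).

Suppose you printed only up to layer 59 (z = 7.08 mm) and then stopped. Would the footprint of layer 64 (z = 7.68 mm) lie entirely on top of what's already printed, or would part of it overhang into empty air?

Compare the two slices. At z = 7.08: the 9.5×10 cube contributes its full rectangle (area 95.00 mm²); the r=9.5 cylinder at (14.5, 16) contributes a regular 8-gon of circumradius 9.5 (area = (8/2)·9.500²·sin(360°/8) = 255.27 mm²); the 28×18 cube at (3, 6.5) contributes its full rectangle (area 504.00 mm²); Merging all regions: the regions partially overlap — summed areas 854.27 mm² minus the doubly-counted overlap 275.60 mm² gives 578.66 mm² — area = 578.66 mm². At z = 7.68: the cube does not reach this height (z outside [0, 7.5]); the r=9.5 cylinder at (14.5, 16) gives a regular 8-gon of circumradius 9.5 (constant along its height) (area = (8/2)·9.500²·sin(360°/8) = 255.27 mm²); the 28×18 cube at (3, 6.5) contributes its full rectangle (area 504.00 mm²); Combining (union): the regions partially overlap — summed areas 759.27 mm² minus the doubly-counted overlap 252.85 mm² gives 506.41 mm² — area = 506.41 mm². Checking containment: the cross-section at z = 7.68 is a subset of the cross-section at z = 7.08.

entirely on top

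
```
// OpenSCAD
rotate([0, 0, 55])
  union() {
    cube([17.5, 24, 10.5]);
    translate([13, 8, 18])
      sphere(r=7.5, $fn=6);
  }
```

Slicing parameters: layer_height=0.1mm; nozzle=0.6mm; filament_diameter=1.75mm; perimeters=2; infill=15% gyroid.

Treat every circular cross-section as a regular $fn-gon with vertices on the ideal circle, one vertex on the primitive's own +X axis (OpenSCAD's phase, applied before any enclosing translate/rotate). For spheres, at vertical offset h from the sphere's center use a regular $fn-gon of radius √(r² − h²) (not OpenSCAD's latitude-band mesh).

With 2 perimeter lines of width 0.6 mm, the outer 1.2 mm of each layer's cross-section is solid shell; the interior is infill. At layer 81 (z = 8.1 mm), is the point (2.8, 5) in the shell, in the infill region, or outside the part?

At z = 8.1 mm: the cube is present — its section is the full 17.5×24 rectangle; the sphere at (13, 8) is not intersected at this z (|z−center|=9.900 > r=7.5); Taking the union: only the 17.5×24 cube is present, so the union is just that shape — 1 connected region; (whole slice rotated 55° about Z — lengths, areas and connectivity unchanged). Overall, the cross-section is a single solid region. Undo the 55° rotation: the query point maps to (5.702, 0.574) in the un-rotated model frame. The nearest boundary edge runs (0.00, 0.00)→(17.50, 0.00); distance from the point to it = 0.57 mm. The point is inside the cross-section, 0.57 mm from the nearest boundary — within the 1.2 mm shell band (2 × 0.6).

shell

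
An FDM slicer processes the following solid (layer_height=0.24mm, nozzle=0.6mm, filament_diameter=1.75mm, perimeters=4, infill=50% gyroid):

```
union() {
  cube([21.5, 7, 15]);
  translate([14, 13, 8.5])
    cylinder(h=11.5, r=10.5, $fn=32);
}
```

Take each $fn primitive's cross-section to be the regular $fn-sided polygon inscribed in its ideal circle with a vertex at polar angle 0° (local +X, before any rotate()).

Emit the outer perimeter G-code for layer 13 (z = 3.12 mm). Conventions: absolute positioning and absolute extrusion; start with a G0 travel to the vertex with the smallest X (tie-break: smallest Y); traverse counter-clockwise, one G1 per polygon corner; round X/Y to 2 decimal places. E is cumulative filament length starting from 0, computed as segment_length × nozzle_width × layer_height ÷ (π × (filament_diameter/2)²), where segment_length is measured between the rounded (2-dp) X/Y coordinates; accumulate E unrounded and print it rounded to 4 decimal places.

G0 X0.00 Y0.00 Z3.12
G1 X21.50 Y0.00 E1.2872
G1 X21.50 Y7.00 E1.7062
G1 X0.00 Y7.00 E2.9934
G1 X0.00 Y0.00 E3.4125

At z = 3.12 mm: the 21.5×7 cube contributes its full rectangle; the cylinder at (14, 13) does not reach this height (z outside [8.5, 20]); Combining (union): only the 21.5×7 cube is present, so the union is just that shape — 1 connected region. The outline is a single polygon with 4 vertices. Extrusion per mm of travel: 0.6 × 0.24 / (π × 0.875²) = 0.059868. Accumulating E over each segment gives final E = 3.4125.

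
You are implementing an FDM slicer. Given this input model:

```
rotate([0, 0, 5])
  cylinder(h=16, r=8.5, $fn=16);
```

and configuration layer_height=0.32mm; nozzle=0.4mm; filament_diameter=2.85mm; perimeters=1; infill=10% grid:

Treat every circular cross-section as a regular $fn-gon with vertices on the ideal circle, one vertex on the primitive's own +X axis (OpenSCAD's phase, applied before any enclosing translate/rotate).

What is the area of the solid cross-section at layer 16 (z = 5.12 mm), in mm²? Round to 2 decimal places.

221.19 mm²

At z = 5.12 mm: the r=8.5 cylinder gives a regular 16-gon of circumradius 8.5 (constant along its height) (area = (16/2)·8.500²·sin(360°/16) = 221.19 mm²); (whole slice rotated 5° about Z — lengths, areas and connectivity unchanged). Overall, the cross-section is a single solid region. Net area = 221.19 mm².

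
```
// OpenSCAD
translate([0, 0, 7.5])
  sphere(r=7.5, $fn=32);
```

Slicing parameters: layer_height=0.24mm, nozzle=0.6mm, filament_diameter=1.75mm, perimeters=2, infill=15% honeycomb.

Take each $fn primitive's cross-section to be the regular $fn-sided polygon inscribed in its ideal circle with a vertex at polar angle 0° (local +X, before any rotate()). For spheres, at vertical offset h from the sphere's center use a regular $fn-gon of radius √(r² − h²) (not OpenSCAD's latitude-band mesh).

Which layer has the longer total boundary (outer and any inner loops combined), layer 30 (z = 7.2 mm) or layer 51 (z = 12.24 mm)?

layer 30 (z = 7.2 mm)

Layer 30 (z = 7.2): the r=7.5 sphere slices to a regular 32-gon of circumradius 7.494 (√(r²−h²) with h=0.3 from center) (perimeter = 2·32·7.494·sin(180°/32) = 47.01 mm). So its perimeter = 47.01 mm. Layer 51 (z = 12.24): the r=7.5 sphere slices to a regular 32-gon of circumradius 5.812 (√(r²−h²) with h=4.74 from center) (perimeter = 2·32·5.812·sin(180°/32) = 36.46 mm). So its perimeter = 36.46 mm. Layer 30 is larger (47.01 vs 36.46 mm).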